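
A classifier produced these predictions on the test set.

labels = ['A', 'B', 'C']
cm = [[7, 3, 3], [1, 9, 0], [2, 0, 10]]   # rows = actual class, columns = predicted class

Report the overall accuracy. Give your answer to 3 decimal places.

0.743

Accuracy = trace / total = (7+9+10=26) / 35 = 26/35 = 0.743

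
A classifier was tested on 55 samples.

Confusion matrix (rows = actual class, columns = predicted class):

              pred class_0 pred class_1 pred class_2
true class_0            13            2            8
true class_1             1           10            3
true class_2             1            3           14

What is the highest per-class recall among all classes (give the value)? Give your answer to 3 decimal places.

Per-class recall (TP/(TP+FN)):
  class_0: TP=13, FN=2+8=10 → 13/23 = 0.5652
  class_1: TP=10, FN=1+3=4 → 10/14 = 0.7143
  class_2: TP=14, FN=1+3=4 → 14/18 = 0.7778
Highest is class 'class_2' with recall = 0.778.

0.778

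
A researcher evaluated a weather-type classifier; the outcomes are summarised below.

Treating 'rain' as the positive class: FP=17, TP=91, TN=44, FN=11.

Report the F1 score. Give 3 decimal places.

0.867

Precision = TP/(TP+FP) = 91/108 = 0.8426
Recall = TP/(TP+FN) = 91/102 = 0.8922
F1 = 2·TP/(2·TP+FP+FN) = 182/210 = 0.867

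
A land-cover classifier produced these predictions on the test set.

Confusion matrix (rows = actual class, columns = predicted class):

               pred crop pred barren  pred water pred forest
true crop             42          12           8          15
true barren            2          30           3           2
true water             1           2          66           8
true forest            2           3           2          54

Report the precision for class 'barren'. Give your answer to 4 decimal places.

Treat 'barren' as positive and all other classes as negative.
precision = TP/(TP+FP).
barren: TP=30, FP=12+2+3=17 → 30/47 = 0.63830

0.6383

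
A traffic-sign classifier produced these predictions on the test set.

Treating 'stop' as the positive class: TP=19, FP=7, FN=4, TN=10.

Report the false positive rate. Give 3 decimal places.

0.412

FPR = FP/(FP+TN) = 7/(7+10) = 0.412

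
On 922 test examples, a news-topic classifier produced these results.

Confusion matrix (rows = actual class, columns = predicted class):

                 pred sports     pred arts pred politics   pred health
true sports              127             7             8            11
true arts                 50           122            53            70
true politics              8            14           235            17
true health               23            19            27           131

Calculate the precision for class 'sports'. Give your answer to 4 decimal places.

One-vs-rest for 'sports': TP = diagonal; FP = other classes predicted 'sports'; FN = 'sports' predicted as other.
precision = TP/(TP+FP).
sports: TP=127, FP=50+8+23=81 → 127/208 = 0.61058

0.6106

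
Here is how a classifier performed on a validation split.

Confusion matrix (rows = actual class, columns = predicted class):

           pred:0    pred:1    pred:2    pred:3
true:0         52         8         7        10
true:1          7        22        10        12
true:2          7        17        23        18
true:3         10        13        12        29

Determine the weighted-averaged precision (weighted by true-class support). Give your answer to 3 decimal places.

0.494

Per-class precision (TP/(TP+FP)):
  0: TP=52, FP=7+7+10=24 → 52/76 = 0.6842
  1: TP=22, FP=8+17+13=38 → 22/60 = 0.3667
  2: TP=23, FP=7+10+12=29 → 23/52 = 0.4423
  3: TP=29, FP=10+12+18=40 → 29/69 = 0.4203
Weighted-precision = Σ (supportᵢ/N)·precisionᵢ with N=257: (77/257)·0.6842 + (51/257)·0.3667 + (65/257)·0.4423 + (64/257)·0.4203 = 0.494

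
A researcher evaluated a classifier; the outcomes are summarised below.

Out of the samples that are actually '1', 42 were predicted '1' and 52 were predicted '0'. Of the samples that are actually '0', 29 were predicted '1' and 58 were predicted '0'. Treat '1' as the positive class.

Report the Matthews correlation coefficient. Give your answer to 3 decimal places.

0.116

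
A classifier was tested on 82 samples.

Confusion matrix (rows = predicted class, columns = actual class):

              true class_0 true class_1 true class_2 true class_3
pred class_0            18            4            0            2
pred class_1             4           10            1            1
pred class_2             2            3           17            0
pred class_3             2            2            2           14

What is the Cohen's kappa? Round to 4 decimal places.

Observed agreement pₒ = trace/N = 59/82 = 0.71951
Expected agreement pₑ = Σ (rowᵢ·colᵢ)/N² = (26·24 + 19·16 + 20·22 + 17·20)/82² = 0.25402
κ = (pₒ − pₑ)/(1 − pₑ) = (0.71951 − 0.25402)/(1 − 0.25402) = 0.6240

0.6240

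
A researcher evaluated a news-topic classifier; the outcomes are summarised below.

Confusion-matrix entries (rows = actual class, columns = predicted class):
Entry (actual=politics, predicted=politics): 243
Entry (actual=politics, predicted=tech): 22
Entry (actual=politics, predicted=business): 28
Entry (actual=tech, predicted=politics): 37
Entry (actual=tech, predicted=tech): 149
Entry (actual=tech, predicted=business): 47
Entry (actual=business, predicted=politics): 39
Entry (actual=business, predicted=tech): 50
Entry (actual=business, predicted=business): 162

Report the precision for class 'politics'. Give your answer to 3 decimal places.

0.762

One-vs-rest for 'politics': TP = diagonal; FP = other classes predicted 'politics'; FN = 'politics' predicted as other.
precision = TP/(TP+FP).
politics: TP=243, FP=37+39=76 → 243/319 = 0.7618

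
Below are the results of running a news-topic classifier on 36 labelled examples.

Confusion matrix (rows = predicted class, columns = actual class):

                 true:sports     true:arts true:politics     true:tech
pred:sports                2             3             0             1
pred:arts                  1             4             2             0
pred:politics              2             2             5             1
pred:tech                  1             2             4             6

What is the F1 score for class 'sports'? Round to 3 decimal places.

Treat 'sports' as positive and all other classes as negative.
F1 score = 2·TP/(2·TP+FP+FN).
sports: TP=2, FP=3+0+1=4, FN=1+2+1=4 → 4/12 = 0.3333

0.333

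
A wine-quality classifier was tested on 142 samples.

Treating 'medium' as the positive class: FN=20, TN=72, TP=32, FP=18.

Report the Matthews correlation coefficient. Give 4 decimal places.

0.4190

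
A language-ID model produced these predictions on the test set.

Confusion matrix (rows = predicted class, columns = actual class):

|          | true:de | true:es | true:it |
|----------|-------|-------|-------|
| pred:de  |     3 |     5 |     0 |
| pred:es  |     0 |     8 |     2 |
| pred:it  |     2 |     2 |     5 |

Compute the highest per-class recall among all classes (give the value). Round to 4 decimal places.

0.7143

Per-class recall (TP/(TP+FN)):
  de: TP=3, FN=0+2=2 → 3/5 = 0.60000
  es: TP=8, FN=5+2=7 → 8/15 = 0.53333
  it: TP=5, FN=0+2=2 → 5/7 = 0.71429
Highest is class 'it' with recall = 0.7143.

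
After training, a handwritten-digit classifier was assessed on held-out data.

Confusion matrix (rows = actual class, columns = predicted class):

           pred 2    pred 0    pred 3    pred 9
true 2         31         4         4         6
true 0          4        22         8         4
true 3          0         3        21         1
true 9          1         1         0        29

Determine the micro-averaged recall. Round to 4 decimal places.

Micro-averaging pools counts across classes: ΣTP=103, ΣFP=36, ΣFN=36.
Micro-recall = TP/(TP+FN) on pooled counts = 0.7410 (equals overall accuracy in single-label multiclass).

0.7410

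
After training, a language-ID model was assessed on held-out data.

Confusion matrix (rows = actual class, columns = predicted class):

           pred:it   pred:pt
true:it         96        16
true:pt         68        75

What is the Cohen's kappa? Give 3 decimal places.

0.363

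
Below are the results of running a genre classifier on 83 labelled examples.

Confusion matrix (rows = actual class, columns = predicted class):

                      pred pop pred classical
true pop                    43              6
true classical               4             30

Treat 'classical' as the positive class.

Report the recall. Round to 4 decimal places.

0.8824

Recall = TP/(TP+FN) = 30/(30+4) = 30/34 = 0.8824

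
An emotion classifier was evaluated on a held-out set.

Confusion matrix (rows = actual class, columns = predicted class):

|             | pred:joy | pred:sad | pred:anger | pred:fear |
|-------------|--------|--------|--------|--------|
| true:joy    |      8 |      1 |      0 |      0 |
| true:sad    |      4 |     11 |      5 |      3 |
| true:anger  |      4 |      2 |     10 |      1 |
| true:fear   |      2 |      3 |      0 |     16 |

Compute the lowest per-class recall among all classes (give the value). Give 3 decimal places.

0.478

Per-class recall (TP/(TP+FN)):
  joy: TP=8, FN=1+0+0=1 → 8/9 = 0.8889
  sad: TP=11, FN=4+5+3=12 → 11/23 = 0.4783
  anger: TP=10, FN=4+2+1=7 → 10/17 = 0.5882
  fear: TP=16, FN=2+3+0=5 → 16/21 = 0.7619
Lowest is class 'sad' with recall = 0.478.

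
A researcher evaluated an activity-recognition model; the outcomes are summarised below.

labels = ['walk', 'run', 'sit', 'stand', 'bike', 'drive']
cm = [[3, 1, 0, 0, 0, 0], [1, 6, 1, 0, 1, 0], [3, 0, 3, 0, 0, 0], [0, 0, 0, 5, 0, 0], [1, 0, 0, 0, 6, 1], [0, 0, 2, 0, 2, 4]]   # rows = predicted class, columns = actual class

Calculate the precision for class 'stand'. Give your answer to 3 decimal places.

One-vs-rest for 'stand': TP = diagonal; FP = other classes predicted 'stand'; FN = 'stand' predicted as other.
precision = TP/(TP+FP).
stand: TP=5, FP=0+0+0+0+0=0 → 5/5 = 1.0000

1.000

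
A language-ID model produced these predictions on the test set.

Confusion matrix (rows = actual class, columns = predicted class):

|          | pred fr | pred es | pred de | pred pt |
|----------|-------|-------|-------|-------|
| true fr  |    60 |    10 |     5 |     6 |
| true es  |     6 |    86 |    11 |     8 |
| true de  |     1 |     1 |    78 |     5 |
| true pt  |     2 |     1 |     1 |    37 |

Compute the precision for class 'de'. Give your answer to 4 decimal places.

precision = TP/(TP+FP).
de: TP=78, FP=5+11+1=17 → 78/95 = 0.82105

0.8211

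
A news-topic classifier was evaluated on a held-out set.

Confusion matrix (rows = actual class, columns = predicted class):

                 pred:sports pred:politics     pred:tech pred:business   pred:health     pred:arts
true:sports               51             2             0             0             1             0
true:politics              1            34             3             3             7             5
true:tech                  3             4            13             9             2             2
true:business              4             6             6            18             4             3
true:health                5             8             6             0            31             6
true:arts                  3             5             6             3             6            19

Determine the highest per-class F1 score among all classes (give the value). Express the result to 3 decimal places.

0.843

Per-class F1 score (2·TP/(2·TP+FP+FN)):
  sports: TP=51, FP=1+3+4+5+3=16, FN=2+0+0+1+0=3 → 102/121 = 0.8430
  politics: TP=34, FP=2+4+6+8+5=25, FN=1+3+3+7+5=19 → 68/112 = 0.6071
  tech: TP=13, FP=0+3+6+6+6=21, FN=3+4+9+2+2=20 → 26/67 = 0.3881
  business: TP=18, FP=0+3+9+0+3=15, FN=4+6+6+4+3=23 → 36/74 = 0.4865
  health: TP=31, FP=1+7+2+4+6=20, FN=5+8+6+0+6=25 → 62/107 = 0.5794
  arts: TP=19, FP=0+5+2+3+6=16, FN=3+5+6+3+6=23 → 38/77 = 0.4935
Highest is class 'sports' with F1 score = 0.843.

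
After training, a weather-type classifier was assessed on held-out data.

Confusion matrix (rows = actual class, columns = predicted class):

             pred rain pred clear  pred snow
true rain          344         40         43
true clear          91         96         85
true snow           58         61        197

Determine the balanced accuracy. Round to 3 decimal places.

Balanced accuracy = mean of per-class recall.
  rain: recall = 344/427 = 0.8056
  clear: recall = 96/272 = 0.3529
  snow: recall = 197/316 = 0.6234
Mean = (0.8056 + 0.3529 + 0.6234) / 3 = 0.594

0.594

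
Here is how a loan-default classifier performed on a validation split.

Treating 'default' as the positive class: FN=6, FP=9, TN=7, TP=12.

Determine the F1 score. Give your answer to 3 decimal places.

Precision = TP/(TP+FP) = 12/21 = 0.5714
Recall = TP/(TP+FN) = 12/18 = 0.6667
F1 = 2·TP/(2·TP+FP+FN) = 24/39 = 0.615

0.615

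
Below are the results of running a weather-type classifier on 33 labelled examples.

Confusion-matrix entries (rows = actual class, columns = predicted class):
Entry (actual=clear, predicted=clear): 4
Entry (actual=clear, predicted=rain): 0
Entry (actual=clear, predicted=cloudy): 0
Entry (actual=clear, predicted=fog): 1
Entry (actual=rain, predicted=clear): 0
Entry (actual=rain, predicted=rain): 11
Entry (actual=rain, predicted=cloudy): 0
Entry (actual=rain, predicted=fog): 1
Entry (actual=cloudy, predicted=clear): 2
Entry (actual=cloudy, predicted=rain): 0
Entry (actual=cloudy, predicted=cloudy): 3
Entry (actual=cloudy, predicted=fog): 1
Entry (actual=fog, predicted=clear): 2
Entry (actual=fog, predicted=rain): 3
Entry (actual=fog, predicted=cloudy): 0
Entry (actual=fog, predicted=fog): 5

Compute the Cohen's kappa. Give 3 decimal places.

0.579

Observed agreement pₒ = trace/N = 23/33 = 0.6970
Expected agreement pₑ = Σ (rowᵢ·colᵢ)/N² = (5·8 + 12·14 + 6·3 + 10·8)/33² = 0.2810
κ = (pₒ − pₑ)/(1 − pₑ) = (0.6970 − 0.2810)/(1 − 0.2810) = 0.579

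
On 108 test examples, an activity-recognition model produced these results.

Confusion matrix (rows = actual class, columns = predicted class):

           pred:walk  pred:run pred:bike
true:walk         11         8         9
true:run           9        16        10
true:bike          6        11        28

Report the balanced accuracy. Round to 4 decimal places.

0.4907

Balanced accuracy = mean of per-class recall.
  walk: recall = 11/28 = 0.39286
  run: recall = 16/35 = 0.45714
  bike: recall = 28/45 = 0.62222
Mean = (0.39286 + 0.45714 + 0.62222) / 3 = 0.4907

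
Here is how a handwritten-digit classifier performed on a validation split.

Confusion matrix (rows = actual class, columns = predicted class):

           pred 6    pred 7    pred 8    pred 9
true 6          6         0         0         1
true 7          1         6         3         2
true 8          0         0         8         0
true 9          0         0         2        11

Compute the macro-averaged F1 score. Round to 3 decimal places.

Per-class F1 score (2·TP/(2·TP+FP+FN)):
  6: TP=6, FP=1+0+0=1, FN=0+0+1=1 → 12/14 = 0.8571
  7: TP=6, FP=0+0+0=0, FN=1+3+2=6 → 12/18 = 0.6667
  8: TP=8, FP=0+3+2=5, FN=0+0+0=0 → 16/21 = 0.7619
  9: TP=11, FP=1+2+0=3, FN=0+0+2=2 → 22/27 = 0.8148
Macro-F1 score = mean = (0.8571 + 0.6667 + 0.7619 + 0.8148) / 4 = 0.775

0.775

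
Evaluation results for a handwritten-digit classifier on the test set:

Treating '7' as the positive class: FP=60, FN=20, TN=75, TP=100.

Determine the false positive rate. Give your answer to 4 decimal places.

FPR = FP/(FP+TN) = 60/(60+75) = 0.4444

0.4444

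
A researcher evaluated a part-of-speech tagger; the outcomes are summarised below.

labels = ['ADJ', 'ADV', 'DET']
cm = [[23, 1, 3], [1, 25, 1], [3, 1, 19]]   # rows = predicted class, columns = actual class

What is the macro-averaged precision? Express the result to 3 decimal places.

Per-class precision (TP/(TP+FP)):
  ADJ: TP=23, FP=1+3=4 → 23/27 = 0.8519
  ADV: TP=25, FP=1+1=2 → 25/27 = 0.9259
  DET: TP=19, FP=3+1=4 → 19/23 = 0.8261
Macro-precision = mean = (0.8519 + 0.9259 + 0.8261) / 3 = 0.868

0.868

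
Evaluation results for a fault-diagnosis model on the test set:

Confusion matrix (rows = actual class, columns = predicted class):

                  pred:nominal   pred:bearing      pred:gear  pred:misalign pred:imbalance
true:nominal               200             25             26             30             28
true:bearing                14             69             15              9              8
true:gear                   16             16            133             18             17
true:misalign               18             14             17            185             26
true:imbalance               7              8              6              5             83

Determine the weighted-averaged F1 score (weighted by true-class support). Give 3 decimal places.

0.679

Per-class F1 score (2·TP/(2·TP+FP+FN)):
  nominal: TP=200, FP=14+16+18+7=55, FN=25+26+30+28=109 → 400/564 = 0.7092
  bearing: TP=69, FP=25+16+14+8=63, FN=14+15+9+8=46 → 138/247 = 0.5587
  gear: TP=133, FP=26+15+17+6=64, FN=16+16+18+17=67 → 266/397 = 0.6700
  misalign: TP=185, FP=30+9+18+5=62, FN=18+14+17+26=75 → 370/507 = 0.7298
  imbalance: TP=83, FP=28+8+17+26=79, FN=7+8+6+5=26 → 166/271 = 0.6125
Weighted-F1 score = Σ (supportᵢ/N)·F1 scoreᵢ with N=993: (309/993)·0.7092 + (115/993)·0.5587 + (200/993)·0.6700 + (260/993)·0.7298 + (109/993)·0.6125 = 0.679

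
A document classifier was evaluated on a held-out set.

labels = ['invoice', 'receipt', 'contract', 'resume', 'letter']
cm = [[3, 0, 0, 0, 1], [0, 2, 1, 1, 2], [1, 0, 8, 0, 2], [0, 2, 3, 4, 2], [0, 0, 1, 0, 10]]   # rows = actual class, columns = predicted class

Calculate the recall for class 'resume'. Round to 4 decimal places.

0.3636

Treat 'resume' as positive and all other classes as negative.
recall = TP/(TP+FN).
resume: TP=4, FN=0+2+3+2=7 → 4/11 = 0.36364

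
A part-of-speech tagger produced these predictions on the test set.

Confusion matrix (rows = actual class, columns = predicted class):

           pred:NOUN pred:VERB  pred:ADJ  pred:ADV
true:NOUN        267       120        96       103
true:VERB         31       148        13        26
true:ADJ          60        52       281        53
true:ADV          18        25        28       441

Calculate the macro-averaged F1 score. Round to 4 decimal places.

Per-class F1 score (2·TP/(2·TP+FP+FN)):
  NOUN: TP=267, FP=31+60+18=109, FN=120+96+103=319 → 534/962 = 0.55509
  VERB: TP=148, FP=120+52+25=197, FN=31+13+26=70 → 296/563 = 0.52575
  ADJ: TP=281, FP=96+13+28=137, FN=60+52+53=165 → 562/864 = 0.65046
  ADV: TP=441, FP=103+26+53=182, FN=18+25+28=71 → 882/1135 = 0.77709
Macro-F1 score = mean = (0.55509 + 0.52575 + 0.65046 + 0.77709) / 4 = 0.6271

0.6271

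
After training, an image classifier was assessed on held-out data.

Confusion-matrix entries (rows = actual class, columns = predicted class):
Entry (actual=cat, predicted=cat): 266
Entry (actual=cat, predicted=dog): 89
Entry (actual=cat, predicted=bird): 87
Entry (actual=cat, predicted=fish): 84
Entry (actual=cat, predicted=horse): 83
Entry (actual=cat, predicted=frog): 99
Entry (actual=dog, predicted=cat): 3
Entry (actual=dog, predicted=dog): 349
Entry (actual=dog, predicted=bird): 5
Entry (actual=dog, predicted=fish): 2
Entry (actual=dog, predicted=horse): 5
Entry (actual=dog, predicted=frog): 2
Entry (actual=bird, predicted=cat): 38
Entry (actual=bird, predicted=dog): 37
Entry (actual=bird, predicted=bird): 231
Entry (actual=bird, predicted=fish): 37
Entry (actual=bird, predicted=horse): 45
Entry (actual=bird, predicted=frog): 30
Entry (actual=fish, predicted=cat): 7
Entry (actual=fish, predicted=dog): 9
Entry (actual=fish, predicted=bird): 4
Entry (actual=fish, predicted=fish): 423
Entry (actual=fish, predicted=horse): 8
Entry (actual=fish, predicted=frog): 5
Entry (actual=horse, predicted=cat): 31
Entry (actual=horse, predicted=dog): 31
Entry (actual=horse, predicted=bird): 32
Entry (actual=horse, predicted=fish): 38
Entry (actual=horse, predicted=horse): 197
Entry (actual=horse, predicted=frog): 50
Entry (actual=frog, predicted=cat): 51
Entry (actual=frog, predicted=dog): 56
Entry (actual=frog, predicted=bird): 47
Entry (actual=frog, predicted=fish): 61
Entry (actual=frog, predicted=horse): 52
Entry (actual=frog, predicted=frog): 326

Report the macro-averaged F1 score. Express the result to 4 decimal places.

Per-class F1 score (2·TP/(2·TP+FP+FN)):
  cat: TP=266, FP=3+38+7+31+51=130, FN=89+87+84+83+99=442 → 532/1104 = 0.48188
  dog: TP=349, FP=89+37+9+31+56=222, FN=3+5+2+5+2=17 → 698/937 = 0.74493
  bird: TP=231, FP=87+5+4+32+47=175, FN=38+37+37+45+30=187 → 462/824 = 0.56068
  fish: TP=423, FP=84+2+37+38+61=222, FN=7+9+4+8+5=33 → 846/1101 = 0.76839
  horse: TP=197, FP=83+5+45+8+52=193, FN=31+31+32+38+50=182 → 394/769 = 0.51235
  frog: TP=326, FP=99+2+30+5+50=186, FN=51+56+47+61+52=267 → 652/1105 = 0.59005
Macro-F1 score = mean = (0.48188 + 0.74493 + 0.56068 + 0.76839 + 0.51235 + 0.59005) / 6 = 0.6097

0.6097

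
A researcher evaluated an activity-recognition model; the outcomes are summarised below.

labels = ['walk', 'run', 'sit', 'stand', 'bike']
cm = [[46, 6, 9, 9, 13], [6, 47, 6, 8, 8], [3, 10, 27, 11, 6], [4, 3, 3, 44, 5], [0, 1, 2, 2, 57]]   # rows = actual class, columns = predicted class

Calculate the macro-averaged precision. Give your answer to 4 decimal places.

0.6581

Per-class precision (TP/(TP+FP)):
  walk: TP=46, FP=6+3+4+0=13 → 46/59 = 0.77966
  run: TP=47, FP=6+10+3+1=20 → 47/67 = 0.70149
  sit: TP=27, FP=9+6+3+2=20 → 27/47 = 0.57447
  stand: TP=44, FP=9+8+11+2=30 → 44/74 = 0.59459
  bike: TP=57, FP=13+8+6+5=32 → 57/89 = 0.64045
Macro-precision = mean = (0.77966 + 0.70149 + 0.57447 + 0.59459 + 0.64045) / 5 = 0.6581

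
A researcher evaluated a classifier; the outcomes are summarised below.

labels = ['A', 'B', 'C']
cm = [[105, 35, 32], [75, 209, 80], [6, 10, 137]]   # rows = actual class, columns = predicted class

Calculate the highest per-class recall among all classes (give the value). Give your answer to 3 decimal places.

0.895

Per-class recall (TP/(TP+FN)):
  A: TP=105, FN=35+32=67 → 105/172 = 0.6105
  B: TP=209, FN=75+80=155 → 209/364 = 0.5742
  C: TP=137, FN=6+10=16 → 137/153 = 0.8954
Highest is class 'C' with recall = 0.895.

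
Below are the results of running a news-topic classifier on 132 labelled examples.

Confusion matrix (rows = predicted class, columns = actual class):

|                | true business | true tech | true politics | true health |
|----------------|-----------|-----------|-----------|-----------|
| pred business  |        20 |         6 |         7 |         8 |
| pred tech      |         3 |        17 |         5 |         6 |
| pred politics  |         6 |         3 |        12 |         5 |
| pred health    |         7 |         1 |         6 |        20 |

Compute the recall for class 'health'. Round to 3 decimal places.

Take TP from the diagonal, FP from the rest of the 'health' prediction marginal, FN from the rest of the 'health' actual marginal.
recall = TP/(TP+FN).
health: TP=20, FN=8+6+5=19 → 20/39 = 0.5128

0.513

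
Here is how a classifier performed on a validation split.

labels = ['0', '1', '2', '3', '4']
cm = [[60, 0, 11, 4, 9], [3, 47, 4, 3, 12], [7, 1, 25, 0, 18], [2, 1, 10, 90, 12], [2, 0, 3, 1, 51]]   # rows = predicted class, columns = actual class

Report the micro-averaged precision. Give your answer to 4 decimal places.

0.7261

Micro-averaging pools counts across classes: ΣTP=273, ΣFP=103, ΣFN=103.
Micro-precision = TP/(TP+FP) on pooled counts = 0.7261 (equals overall accuracy in single-label multiclass).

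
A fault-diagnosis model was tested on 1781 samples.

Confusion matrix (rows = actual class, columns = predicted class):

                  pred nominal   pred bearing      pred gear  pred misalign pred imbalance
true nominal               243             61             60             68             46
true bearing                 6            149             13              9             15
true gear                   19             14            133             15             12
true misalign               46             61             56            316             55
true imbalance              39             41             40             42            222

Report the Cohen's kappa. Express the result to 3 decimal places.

0.490

Observed agreement pₒ = trace/N = 1063/1781 = 0.5969
Expected agreement pₑ = Σ (rowᵢ·colᵢ)/N² = (478·353 + 192·326 + 193·302 + 534·450 + 384·350)/1781² = 0.2094
κ = (pₒ − pₑ)/(1 − pₑ) = (0.5969 − 0.2094)/(1 − 0.2094) = 0.490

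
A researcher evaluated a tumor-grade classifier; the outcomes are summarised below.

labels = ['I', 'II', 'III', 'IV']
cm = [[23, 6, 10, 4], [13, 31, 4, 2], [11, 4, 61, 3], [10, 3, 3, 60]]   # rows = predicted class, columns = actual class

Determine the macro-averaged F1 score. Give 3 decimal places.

0.681

Per-class F1 score (2·TP/(2·TP+FP+FN)):
  I: TP=23, FP=6+10+4=20, FN=13+11+10=34 → 46/100 = 0.4600
  II: TP=31, FP=13+4+2=19, FN=6+4+3=13 → 62/94 = 0.6596
  III: TP=61, FP=11+4+3=18, FN=10+4+3=17 → 122/157 = 0.7771
  IV: TP=60, FP=10+3+3=16, FN=4+2+3=9 → 120/145 = 0.8276
Macro-F1 score = mean = (0.4600 + 0.6596 + 0.7771 + 0.8276) / 4 = 0.681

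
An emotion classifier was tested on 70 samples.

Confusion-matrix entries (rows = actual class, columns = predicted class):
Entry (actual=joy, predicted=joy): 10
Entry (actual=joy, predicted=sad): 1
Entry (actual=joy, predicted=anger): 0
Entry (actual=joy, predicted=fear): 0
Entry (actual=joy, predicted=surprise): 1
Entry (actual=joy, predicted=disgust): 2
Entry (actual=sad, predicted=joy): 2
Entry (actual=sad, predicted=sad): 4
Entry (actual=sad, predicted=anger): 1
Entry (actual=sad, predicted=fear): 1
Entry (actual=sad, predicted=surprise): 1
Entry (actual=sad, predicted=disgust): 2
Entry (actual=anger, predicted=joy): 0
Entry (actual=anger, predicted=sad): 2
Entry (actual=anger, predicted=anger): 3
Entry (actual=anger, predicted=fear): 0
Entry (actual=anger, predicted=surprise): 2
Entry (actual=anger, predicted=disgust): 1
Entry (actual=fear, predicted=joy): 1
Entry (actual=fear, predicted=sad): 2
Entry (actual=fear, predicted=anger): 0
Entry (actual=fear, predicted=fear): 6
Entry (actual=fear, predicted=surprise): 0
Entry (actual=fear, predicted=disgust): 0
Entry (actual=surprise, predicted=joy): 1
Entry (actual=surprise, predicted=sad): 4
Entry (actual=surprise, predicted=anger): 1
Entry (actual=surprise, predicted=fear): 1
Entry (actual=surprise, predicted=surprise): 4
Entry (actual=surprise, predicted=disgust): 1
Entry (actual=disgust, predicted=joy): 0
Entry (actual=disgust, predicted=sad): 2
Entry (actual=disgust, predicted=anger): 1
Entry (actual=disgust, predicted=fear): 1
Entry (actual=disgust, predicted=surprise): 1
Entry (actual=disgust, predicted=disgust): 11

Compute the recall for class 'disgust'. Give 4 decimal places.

0.6875

recall = TP/(TP+FN).
disgust: TP=11, FN=0+2+1+1+1=5 → 11/16 = 0.68750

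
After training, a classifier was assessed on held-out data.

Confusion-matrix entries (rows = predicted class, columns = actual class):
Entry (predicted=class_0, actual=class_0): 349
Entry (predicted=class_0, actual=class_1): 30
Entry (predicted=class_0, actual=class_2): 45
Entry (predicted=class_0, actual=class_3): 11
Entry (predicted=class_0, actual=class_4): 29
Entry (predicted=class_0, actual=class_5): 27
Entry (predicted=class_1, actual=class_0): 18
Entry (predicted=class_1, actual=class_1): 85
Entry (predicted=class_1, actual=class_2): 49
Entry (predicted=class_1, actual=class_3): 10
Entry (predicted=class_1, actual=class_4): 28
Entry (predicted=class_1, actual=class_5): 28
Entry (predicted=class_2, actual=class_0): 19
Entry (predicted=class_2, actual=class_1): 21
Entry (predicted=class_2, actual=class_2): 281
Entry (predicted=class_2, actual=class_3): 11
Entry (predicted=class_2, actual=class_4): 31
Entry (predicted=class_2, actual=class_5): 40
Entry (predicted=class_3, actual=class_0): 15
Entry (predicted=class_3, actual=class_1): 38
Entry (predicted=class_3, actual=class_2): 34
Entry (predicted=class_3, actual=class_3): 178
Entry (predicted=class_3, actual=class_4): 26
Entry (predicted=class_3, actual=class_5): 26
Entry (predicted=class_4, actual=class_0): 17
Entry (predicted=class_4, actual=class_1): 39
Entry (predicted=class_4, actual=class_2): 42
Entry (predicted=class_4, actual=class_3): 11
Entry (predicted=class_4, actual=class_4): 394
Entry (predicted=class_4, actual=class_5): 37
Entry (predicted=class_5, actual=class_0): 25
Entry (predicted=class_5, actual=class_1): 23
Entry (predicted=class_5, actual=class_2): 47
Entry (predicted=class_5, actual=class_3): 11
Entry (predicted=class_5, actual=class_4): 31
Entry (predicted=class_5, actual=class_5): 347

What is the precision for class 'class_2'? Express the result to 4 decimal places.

Take TP from the diagonal, FP from the rest of the 'class_2' prediction marginal, FN from the rest of the 'class_2' actual marginal.
precision = TP/(TP+FP).
class_2: TP=281, FP=19+21+11+31+40=122 → 281/403 = 0.69727

0.6973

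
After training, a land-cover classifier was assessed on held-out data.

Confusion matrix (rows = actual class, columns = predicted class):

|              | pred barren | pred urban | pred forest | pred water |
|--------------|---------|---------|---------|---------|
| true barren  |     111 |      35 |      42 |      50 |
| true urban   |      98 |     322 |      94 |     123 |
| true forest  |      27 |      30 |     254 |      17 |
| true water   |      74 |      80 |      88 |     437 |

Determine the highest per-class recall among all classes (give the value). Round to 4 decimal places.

0.7744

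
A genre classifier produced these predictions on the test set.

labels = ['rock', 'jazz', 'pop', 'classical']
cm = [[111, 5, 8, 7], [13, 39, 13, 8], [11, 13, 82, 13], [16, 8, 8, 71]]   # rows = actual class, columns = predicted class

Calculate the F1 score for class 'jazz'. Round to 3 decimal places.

0.565

Treat 'jazz' as positive and all other classes as negative.
F1 score = 2·TP/(2·TP+FP+FN).
jazz: TP=39, FP=5+13+8=26, FN=13+13+8=34 → 78/138 = 0.5652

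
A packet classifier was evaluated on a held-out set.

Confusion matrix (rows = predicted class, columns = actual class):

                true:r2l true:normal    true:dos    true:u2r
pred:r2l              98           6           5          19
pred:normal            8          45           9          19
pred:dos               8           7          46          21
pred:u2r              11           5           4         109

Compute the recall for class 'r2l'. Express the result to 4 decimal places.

0.7840

One-vs-rest for 'r2l': TP = diagonal; FP = other classes predicted 'r2l'; FN = 'r2l' predicted as other.
recall = TP/(TP+FN).
r2l: TP=98, FN=8+8+11=27 → 98/125 = 0.78400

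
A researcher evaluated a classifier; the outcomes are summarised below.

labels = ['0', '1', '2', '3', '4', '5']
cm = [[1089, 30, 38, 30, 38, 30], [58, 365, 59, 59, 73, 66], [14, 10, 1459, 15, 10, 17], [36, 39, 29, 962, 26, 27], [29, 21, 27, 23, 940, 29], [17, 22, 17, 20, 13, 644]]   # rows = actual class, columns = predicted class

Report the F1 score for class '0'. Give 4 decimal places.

0.8719

F1 score = 2·TP/(2·TP+FP+FN).
0: TP=1089, FP=58+14+36+29+17=154, FN=30+38+30+38+30=166 → 2178/2498 = 0.87190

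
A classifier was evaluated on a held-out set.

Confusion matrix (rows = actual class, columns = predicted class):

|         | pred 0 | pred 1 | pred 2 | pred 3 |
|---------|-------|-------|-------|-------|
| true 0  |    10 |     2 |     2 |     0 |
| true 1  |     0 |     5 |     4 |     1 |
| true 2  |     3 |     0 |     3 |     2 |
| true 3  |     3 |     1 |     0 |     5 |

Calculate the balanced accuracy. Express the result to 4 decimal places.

0.5362

Balanced accuracy = mean of per-class recall.
  0: recall = 10/14 = 0.71429
  1: recall = 5/10 = 0.50000
  2: recall = 3/8 = 0.37500
  3: recall = 5/9 = 0.55556
Mean = (0.71429 + 0.50000 + 0.37500 + 0.55556) / 4 = 0.5362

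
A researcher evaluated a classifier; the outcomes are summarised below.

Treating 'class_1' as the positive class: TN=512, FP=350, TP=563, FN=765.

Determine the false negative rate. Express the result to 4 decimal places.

0.5761

FNR = FN/(FN+TP) = 765/(765+563) = 0.5761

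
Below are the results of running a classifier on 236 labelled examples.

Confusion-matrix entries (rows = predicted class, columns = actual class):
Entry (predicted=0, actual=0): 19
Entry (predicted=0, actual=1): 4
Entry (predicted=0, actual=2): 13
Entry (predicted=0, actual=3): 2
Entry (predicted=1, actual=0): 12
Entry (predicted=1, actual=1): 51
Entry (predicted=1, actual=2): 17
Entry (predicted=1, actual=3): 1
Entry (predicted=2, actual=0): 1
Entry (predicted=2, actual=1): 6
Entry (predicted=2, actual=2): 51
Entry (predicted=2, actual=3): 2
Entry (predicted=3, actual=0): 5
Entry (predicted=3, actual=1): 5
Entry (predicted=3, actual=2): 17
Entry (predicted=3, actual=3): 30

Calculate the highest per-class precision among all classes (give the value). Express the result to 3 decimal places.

Per-class precision (TP/(TP+FP)):
  0: TP=19, FP=4+13+2=19 → 19/38 = 0.5000
  1: TP=51, FP=12+17+1=30 → 51/81 = 0.6296
  2: TP=51, FP=1+6+2=9 → 51/60 = 0.8500
  3: TP=30, FP=5+5+17=27 → 30/57 = 0.5263
Highest is class '2' with precision = 0.850.

0.850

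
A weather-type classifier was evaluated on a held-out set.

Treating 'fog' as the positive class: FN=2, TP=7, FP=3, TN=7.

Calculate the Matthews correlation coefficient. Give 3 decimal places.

0.478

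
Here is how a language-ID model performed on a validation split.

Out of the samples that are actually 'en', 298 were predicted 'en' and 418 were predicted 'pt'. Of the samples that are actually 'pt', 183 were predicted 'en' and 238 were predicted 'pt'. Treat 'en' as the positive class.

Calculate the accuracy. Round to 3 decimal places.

Accuracy = (TP+TN)/N = (298+238)/1137 = 0.471

0.471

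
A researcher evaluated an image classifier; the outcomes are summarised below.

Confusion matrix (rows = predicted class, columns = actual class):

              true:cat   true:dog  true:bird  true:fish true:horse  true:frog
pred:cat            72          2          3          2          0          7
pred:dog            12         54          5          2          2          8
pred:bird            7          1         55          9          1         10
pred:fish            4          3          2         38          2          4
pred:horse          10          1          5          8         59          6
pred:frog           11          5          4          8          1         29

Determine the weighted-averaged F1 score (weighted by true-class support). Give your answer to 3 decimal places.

Per-class F1 score (2·TP/(2·TP+FP+FN)):
  cat: TP=72, FP=2+3+2+0+7=14, FN=12+7+4+10+11=44 → 144/202 = 0.7129
  dog: TP=54, FP=12+5+2+2+8=29, FN=2+1+3+1+5=12 → 108/149 = 0.7248
  bird: TP=55, FP=7+1+9+1+10=28, FN=3+5+2+5+4=19 → 110/157 = 0.7006
  fish: TP=38, FP=4+3+2+2+4=15, FN=2+2+9+8+8=29 → 76/120 = 0.6333
  horse: TP=59, FP=10+1+5+8+6=30, FN=0+2+1+2+1=6 → 118/154 = 0.7662
  frog: TP=29, FP=11+5+4+8+1=29, FN=7+8+10+4+6=35 → 58/122 = 0.4754
Weighted-F1 score = Σ (supportᵢ/N)·F1 scoreᵢ with N=452: (116/452)·0.7129 + (66/452)·0.7248 + (74/452)·0.7006 + (67/452)·0.6333 + (65/452)·0.7662 + (64/452)·0.4754 = 0.675

0.675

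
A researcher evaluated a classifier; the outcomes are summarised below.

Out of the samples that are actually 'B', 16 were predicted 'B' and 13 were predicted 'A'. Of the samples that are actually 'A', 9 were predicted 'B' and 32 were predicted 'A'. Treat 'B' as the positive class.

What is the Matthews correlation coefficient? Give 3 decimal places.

MCC = (TP·TN − FP·FN) / √((TP+FP)(TP+FN)(TN+FP)(TN+FN))
Numerator = 16·32 − 9·13 = 395
Denominator = √(25·29·41·45) = √1337625 = 1156.5574
MCC = 395 / 1156.5574 = 0.342

0.342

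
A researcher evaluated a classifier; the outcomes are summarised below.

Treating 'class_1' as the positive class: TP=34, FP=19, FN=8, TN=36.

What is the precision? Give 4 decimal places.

Precision = TP/(TP+FP) = 34/(34+19) = 34/53 = 0.6415

0.6415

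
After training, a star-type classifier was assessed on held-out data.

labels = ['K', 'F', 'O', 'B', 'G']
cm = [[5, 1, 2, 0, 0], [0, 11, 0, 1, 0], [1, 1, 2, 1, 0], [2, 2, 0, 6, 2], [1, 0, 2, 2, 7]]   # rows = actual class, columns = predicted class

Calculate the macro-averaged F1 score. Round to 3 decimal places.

Per-class F1 score (2·TP/(2·TP+FP+FN)):
  K: TP=5, FP=0+1+2+1=4, FN=1+2+0+0=3 → 10/17 = 0.5882
  F: TP=11, FP=1+1+2+0=4, FN=0+0+1+0=1 → 22/27 = 0.8148
  O: TP=2, FP=2+0+0+2=4, FN=1+1+1+0=3 → 4/11 = 0.3636
  B: TP=6, FP=0+1+1+2=4, FN=2+2+0+2=6 → 12/22 = 0.5455
  G: TP=7, FP=0+0+0+2=2, FN=1+0+2+2=5 → 14/21 = 0.6667
Macro-F1 score = mean = (0.5882 + 0.8148 + 0.3636 + 0.5455 + 0.6667) / 5 = 0.596

0.596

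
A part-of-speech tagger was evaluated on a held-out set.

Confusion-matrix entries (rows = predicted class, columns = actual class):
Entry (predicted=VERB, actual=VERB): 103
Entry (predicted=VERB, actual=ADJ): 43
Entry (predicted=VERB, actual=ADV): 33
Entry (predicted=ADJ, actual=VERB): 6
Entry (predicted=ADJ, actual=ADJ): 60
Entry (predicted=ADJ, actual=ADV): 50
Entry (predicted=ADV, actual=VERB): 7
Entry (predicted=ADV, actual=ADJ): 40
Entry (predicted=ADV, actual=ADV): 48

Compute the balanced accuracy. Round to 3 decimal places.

0.558

Balanced accuracy = mean of per-class recall.
  VERB: recall = 103/116 = 0.8879
  ADJ: recall = 60/143 = 0.4196
  ADV: recall = 48/131 = 0.3664
Mean = (0.8879 + 0.4196 + 0.3664) / 3 = 0.558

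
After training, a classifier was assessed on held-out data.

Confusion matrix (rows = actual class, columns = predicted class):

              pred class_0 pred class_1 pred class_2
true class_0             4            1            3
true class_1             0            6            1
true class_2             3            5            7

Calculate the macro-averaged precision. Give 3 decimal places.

0.569

Per-class precision (TP/(TP+FP)):
  class_0: TP=4, FP=0+3=3 → 4/7 = 0.5714
  class_1: TP=6, FP=1+5=6 → 6/12 = 0.5000
  class_2: TP=7, FP=3+1=4 → 7/11 = 0.6364
Macro-precision = mean = (0.5714 + 0.5000 + 0.6364) / 3 = 0.569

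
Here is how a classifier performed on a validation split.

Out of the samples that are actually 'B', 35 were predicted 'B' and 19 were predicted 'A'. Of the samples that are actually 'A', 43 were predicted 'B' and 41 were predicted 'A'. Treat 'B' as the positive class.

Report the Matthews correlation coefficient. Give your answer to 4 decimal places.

0.1341

MCC = (TP·TN − FP·FN) / √((TP+FP)(TP+FN)(TN+FP)(TN+FN))
Numerator = 35·41 − 43·19 = 618
Denominator = √(78·54·84·60) = √21228480 = 4607.4375
MCC = 618 / 4607.4375 = 0.1341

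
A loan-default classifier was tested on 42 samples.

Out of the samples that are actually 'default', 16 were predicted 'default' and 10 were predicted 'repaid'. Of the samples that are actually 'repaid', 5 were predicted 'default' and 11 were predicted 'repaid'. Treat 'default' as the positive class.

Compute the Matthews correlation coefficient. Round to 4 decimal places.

MCC = (TP·TN − FP·FN) / √((TP+FP)(TP+FN)(TN+FP)(TN+FN))
Numerator = 16·11 − 5·10 = 126
Denominator = √(21·26·16·21) = √183456 = 428.3176
MCC = 126 / 428.3176 = 0.2942

0.2942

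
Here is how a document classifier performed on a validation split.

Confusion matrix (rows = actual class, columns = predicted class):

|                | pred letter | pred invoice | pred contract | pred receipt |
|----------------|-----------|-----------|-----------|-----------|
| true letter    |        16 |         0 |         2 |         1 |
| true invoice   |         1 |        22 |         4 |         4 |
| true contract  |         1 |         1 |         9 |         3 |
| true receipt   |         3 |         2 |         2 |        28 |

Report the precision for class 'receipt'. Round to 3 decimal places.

precision = TP/(TP+FP).
receipt: TP=28, FP=1+4+3=8 → 28/36 = 0.7778

0.778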